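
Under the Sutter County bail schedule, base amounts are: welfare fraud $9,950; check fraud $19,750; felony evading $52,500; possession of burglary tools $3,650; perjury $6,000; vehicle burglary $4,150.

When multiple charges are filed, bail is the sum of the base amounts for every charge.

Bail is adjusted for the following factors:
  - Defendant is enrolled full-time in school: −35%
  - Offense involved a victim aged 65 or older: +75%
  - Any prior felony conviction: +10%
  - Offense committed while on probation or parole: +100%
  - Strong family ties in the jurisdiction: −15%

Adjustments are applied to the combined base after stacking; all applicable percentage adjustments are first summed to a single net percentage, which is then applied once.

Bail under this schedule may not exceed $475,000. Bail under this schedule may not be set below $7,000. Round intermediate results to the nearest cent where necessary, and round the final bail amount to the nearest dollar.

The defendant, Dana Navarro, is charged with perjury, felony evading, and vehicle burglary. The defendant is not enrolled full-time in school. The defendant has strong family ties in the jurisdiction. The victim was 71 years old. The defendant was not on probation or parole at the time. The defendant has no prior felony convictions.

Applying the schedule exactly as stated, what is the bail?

$100,240

Base amounts from the schedule: perjury $6,000; felony evading $52,500; vehicle burglary $4,150.
Stacking rule: sum of all bases. $6,000 + $52,500 + $4,150 = $62,650.
Net percentage adjustment: +75% −15% = +60%. $62,650 × 1.6 = $100,240.
$100,240 is within the $475,000 maximum.
$100,240 is at or above the $7,000 minimum.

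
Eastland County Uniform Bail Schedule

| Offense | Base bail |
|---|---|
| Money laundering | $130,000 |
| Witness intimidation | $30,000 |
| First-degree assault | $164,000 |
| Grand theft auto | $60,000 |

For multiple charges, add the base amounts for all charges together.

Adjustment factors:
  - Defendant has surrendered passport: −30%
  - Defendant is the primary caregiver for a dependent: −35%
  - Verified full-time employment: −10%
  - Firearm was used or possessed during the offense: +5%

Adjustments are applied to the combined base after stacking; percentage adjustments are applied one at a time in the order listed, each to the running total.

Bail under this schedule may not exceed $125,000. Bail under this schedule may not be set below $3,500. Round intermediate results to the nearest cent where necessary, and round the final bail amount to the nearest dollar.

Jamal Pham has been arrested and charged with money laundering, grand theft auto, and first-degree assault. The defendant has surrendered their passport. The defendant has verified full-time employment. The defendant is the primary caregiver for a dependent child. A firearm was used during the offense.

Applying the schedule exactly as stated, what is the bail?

Base amounts from the schedule: money laundering $130,000; grand theft auto $60,000; first-degree assault $164,000.
Stacking rule: sum of all bases. $130,000 + $60,000 + $164,000 = $354,000.
Defendant has surrendered passport (−30%): $354,000 × 0.7 = $247,800.
Defendant is the primary caregiver for a dependent (−35%): $247,800 × 0.65 = $161,070.
Verified full-time employment (−10%): $161,070 × 0.9 = $144,963.
Firearm was used or possessed during the offense (+5%): $144,963 × 1.05 = $152,211.15.
Result $152,211.15 exceeds the maximum of $125,000; bail is capped at $125,000.
$125,000 is at or above the $3,500 minimum.

$125,000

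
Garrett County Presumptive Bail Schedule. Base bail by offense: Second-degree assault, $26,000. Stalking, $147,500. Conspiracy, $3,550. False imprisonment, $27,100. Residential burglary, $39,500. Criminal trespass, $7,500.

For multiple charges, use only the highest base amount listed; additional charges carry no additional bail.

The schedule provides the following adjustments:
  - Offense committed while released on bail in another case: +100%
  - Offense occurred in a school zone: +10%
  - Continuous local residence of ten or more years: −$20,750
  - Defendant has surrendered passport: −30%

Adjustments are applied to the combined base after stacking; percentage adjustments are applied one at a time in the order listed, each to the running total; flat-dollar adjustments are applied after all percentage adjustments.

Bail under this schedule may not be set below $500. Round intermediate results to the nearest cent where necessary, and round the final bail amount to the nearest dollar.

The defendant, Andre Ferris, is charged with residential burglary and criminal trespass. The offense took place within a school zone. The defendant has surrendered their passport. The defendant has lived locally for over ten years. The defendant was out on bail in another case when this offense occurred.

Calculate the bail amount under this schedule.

Base amounts from the schedule: residential burglary $39,500; criminal trespass $7,500.
Stacking rule: use the highest base only. Highest is residential burglary at $39,500. Combined base = $39,500.
Offense committed while released on bail in another case (+100%): $39,500 × 2 = $79,000.
Offense occurred in a school zone (+10%): $79,000 × 1.1 = $86,900.
Defendant has surrendered passport (−30%): $86,900 × 0.7 = $60,830.
Continuous local residence of ten or more years (−$20,750 flat): $60,830 − $20,750 = $40,080.
$40,080 is at or above the $500 minimum.

$40,080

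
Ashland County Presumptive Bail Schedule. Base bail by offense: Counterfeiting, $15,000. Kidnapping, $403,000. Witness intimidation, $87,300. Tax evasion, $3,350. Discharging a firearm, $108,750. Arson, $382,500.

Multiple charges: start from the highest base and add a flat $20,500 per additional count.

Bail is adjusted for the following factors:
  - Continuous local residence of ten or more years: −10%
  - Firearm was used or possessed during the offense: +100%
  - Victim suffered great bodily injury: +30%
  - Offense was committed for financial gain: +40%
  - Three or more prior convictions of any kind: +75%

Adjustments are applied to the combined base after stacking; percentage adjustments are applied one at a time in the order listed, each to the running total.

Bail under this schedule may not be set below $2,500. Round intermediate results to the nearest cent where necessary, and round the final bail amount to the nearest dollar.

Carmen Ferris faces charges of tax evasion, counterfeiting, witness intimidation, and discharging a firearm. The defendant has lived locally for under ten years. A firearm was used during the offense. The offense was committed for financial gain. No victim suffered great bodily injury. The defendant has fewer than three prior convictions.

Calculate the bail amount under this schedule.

Base amounts from the schedule: tax evasion $3,350; counterfeiting $15,000; witness intimidation $87,300; discharging a firearm $108,750.
Stacking rule: highest base plus $20,500 per additional charge. Highest is discharging a firearm at $108,750; 3 additional charges → +$61,500. Combined base = $170,250.
Firearm was used or possessed during the offense (+100%): $170,250 × 2 = $340,500.
Offense was committed for financial gain (+40%): $340,500 × 1.4 = $476,700.
$476,700 is at or above the $2,500 minimum.

$476,700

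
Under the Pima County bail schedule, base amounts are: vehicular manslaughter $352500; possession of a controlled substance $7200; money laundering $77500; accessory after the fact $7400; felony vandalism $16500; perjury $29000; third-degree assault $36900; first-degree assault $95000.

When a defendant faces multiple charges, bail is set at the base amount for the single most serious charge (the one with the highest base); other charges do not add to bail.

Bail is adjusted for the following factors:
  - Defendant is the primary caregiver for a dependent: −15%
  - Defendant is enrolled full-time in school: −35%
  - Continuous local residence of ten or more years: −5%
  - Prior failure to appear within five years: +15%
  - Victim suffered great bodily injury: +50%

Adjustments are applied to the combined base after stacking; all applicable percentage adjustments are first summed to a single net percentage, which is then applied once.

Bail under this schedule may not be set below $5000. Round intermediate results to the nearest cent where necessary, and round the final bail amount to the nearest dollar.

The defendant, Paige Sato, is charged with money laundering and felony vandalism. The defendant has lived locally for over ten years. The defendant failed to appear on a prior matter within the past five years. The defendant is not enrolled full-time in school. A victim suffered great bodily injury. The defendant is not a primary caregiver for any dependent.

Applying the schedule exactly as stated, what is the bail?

$124000

Base amounts from the schedule: money laundering $77500; felony vandalism $16500.
Stacking rule: use the highest base only. Highest is money laundering at $77500. Combined base = $77500.
Net percentage adjustment: −5% +15% +50% = +60%. $77500 × 1.6 = $124000.
$124000 is at or above the $5000 minimum.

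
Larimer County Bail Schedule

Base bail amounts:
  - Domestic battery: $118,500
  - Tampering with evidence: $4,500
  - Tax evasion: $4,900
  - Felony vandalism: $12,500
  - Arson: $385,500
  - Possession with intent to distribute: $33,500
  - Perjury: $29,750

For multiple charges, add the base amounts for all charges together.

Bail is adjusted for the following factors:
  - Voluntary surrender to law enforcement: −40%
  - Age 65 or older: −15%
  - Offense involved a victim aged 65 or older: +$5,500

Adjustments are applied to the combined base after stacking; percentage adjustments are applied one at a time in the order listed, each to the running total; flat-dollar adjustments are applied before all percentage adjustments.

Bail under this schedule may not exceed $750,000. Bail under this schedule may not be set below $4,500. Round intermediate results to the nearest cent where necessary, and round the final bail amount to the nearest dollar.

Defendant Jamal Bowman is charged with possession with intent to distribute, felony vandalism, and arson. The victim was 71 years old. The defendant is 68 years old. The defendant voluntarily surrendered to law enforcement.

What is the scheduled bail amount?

$222,870

Base amounts from the schedule: possession with intent to distribute $33,500; felony vandalism $12,500; arson $385,500.
Stacking rule: sum of all bases. $33,500 + $12,500 + $385,500 = $431,500.
Offense involved a victim aged 65 or older (+$5,500 flat): $431,500 + $5,500 = $437,000.
Voluntary surrender to law enforcement (−40%): $437,000 × 0.6 = $262,200.
Age 65 or older (−15%): $262,200 × 0.85 = $222,870.
$222,870 is within the $750,000 maximum.
$222,870 is at or above the $4,500 minimum.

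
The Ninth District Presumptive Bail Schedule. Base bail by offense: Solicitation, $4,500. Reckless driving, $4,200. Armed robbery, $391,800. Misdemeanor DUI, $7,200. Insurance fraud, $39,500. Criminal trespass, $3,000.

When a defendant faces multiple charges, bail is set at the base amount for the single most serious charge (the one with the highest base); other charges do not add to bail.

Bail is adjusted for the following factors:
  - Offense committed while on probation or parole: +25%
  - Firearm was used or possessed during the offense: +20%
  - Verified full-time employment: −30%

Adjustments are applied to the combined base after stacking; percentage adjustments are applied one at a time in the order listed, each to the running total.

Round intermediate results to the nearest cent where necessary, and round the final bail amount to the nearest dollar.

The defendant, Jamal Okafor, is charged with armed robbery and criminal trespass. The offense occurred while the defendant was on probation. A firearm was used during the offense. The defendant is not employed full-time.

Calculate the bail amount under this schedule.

$587,700

Base amounts from the schedule: armed robbery $391,800; criminal trespass $3,000.
Stacking rule: use the highest base only. Highest is armed robbery at $391,800. Combined base = $391,800.
Offense committed while on probation or parole (+25%): $391,800 × 1.25 = $489,750.
Firearm was used or possessed during the offense (+20%): $489,750 × 1.2 = $587,700.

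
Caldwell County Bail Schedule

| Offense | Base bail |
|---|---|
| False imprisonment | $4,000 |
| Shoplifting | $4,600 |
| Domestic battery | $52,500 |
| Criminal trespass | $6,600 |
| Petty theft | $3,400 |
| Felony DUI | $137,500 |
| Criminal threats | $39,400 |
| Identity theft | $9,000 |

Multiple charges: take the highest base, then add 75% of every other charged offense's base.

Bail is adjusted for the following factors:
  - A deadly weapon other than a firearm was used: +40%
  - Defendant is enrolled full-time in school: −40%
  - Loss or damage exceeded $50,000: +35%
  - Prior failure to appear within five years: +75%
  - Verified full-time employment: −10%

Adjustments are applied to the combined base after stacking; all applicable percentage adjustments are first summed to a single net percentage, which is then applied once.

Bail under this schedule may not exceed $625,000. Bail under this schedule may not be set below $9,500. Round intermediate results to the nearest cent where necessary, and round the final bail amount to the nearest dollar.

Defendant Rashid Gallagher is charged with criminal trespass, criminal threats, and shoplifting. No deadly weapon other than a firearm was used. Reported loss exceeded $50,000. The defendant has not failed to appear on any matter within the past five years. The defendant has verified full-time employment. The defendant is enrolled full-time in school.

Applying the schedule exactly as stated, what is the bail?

Base amounts from the schedule: criminal trespass $6,600; criminal threats $39,400; shoplifting $4,600.
Stacking rule: highest base plus 75% of each additional charge. Highest is criminal threats at $39,400. Additional: $6,600 × 75% = $4,950; $4,600 × 75% = $3,450. Combined base = $39,400 + $8,400 = $47,800.
Net percentage adjustment: −40% +35% −10% = −15%. $47,800 × 0.85 = $40,630.
$40,630 is within the $625,000 maximum.
$40,630 is at or above the $9,500 minimum.

$40,630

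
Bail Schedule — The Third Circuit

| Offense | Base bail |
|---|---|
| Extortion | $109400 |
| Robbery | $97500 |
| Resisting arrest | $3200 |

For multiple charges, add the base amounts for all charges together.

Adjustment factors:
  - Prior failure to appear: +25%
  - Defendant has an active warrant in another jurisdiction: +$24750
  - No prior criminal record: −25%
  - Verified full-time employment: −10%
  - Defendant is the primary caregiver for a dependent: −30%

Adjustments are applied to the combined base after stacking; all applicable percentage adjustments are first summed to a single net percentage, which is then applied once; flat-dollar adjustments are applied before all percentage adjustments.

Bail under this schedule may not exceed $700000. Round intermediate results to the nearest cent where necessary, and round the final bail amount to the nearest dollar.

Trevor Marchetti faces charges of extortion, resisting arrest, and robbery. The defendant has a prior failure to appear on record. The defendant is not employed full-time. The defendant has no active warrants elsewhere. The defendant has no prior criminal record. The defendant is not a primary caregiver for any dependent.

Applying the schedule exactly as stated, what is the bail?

$210100

Base amounts from the schedule: extortion $109400; resisting arrest $3200; robbery $97500.
Stacking rule: sum of all bases. $109400 + $3200 + $97500 = $210100.
Net percentage adjustment: +25% −25% = +0%. $210100 × 1 = $210100.
$210100 is within the $700000 maximum.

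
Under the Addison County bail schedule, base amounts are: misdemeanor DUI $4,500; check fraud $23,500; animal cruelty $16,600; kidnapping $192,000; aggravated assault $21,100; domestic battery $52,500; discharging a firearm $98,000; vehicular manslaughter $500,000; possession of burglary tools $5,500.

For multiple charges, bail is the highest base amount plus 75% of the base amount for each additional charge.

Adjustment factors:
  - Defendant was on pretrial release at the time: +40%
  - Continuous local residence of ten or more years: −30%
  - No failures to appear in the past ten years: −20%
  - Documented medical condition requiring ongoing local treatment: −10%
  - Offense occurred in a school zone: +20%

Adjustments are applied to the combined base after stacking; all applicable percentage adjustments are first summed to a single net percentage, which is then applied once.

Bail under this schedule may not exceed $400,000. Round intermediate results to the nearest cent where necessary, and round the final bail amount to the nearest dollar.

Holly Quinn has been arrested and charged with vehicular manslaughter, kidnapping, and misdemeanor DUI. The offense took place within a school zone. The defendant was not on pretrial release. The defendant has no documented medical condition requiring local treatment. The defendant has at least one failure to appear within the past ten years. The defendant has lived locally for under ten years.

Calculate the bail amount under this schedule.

$400,000

Base amounts from the schedule: vehicular manslaughter $500,000; kidnapping $192,000; misdemeanor DUI $4,500.
Stacking rule: highest base plus 75% of each additional charge. Highest is vehicular manslaughter at $500,000. Additional: $192,000 × 75% = $144,000; $4,500 × 75% = $3,375. Combined base = $500,000 + $147,375 = $647,375.
Offense occurred in a school zone (+20%): $647,375 × 1.2 = $776,850.
Result $776,850 exceeds the maximum of $400,000; bail is capped at $400,000.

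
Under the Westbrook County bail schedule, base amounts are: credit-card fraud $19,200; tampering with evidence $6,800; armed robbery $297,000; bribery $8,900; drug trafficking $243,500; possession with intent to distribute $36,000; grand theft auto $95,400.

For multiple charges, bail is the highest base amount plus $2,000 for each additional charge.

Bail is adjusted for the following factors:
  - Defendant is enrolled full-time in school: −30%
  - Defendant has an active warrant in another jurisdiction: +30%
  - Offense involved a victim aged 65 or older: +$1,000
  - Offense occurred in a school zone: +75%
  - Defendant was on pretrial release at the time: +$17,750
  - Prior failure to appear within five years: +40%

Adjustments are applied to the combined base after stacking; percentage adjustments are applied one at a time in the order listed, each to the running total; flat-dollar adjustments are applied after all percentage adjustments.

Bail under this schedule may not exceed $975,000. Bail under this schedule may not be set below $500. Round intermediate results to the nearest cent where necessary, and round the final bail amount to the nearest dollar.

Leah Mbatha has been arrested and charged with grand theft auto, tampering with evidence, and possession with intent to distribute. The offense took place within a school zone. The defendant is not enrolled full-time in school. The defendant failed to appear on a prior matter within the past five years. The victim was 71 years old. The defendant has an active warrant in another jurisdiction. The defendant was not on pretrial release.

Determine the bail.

$317,589

Base amounts from the schedule: grand theft auto $95,400; tampering with evidence $6,800; possession with intent to distribute $36,000.
Stacking rule: highest base plus $2,000 per additional charge. Highest is grand theft auto at $95,400; 2 additional charges → +$4,000. Combined base = $99,400.
Defendant has an active warrant in another jurisdiction (+30%): $99,400 × 1.3 = $129,220.
Offense occurred in a school zone (+75%): $129,220 × 1.75 = $226,135.
Prior failure to appear within five years (+40%): $226,135 × 1.4 = $316,589.
Offense involved a victim aged 65 or older (+$1,000 flat): $316,589 + $1,000 = $317,589.
$317,589 is within the $975,000 maximum.
$317,589 is at or above the $500 minimum.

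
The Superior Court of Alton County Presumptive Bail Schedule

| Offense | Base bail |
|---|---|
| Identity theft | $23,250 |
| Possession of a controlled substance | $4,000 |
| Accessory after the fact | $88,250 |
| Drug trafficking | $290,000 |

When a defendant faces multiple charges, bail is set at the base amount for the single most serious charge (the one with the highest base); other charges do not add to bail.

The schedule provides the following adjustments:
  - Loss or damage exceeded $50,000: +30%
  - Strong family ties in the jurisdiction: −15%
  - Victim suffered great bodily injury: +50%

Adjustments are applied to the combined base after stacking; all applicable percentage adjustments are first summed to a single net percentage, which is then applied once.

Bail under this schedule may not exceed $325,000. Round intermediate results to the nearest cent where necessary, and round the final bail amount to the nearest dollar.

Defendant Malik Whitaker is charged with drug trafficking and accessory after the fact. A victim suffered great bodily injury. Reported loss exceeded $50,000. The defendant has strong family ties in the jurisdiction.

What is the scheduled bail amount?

Base amounts from the schedule: drug trafficking $290,000; accessory after the fact $88,250.
Stacking rule: use the highest base only. Highest is drug trafficking at $290,000. Combined base = $290,000.
Net percentage adjustment: +30% −15% +50% = +65%. $290,000 × 1.65 = $478,500.
Result $478,500 exceeds the maximum of $325,000; bail is capped at $325,000.

$325,000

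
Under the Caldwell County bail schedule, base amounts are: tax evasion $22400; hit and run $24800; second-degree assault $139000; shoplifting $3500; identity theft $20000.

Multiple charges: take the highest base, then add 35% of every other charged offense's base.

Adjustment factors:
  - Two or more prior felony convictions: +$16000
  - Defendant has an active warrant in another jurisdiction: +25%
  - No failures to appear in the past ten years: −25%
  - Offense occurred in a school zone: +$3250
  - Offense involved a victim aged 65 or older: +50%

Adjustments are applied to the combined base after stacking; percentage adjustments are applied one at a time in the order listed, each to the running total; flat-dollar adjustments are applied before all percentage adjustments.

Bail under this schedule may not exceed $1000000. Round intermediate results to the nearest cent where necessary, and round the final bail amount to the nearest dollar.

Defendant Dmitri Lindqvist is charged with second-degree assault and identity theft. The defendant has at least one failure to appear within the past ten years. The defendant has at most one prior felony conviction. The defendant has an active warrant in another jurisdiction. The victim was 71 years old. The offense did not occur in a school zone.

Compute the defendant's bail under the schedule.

$273750

Base amounts from the schedule: second-degree assault $139000; identity theft $20000.
Stacking rule: highest base plus 35% of each additional charge. Highest is second-degree assault at $139000. Additional: $20000 × 35% = $7000. Combined base = $139000 + $7000 = $146000.
Defendant has an active warrant in another jurisdiction (+25%): $146000 × 1.25 = $182500.
Offense involved a victim aged 65 or older (+50%): $182500 × 1.5 = $273750.
$273750 is within the $1000000 maximum.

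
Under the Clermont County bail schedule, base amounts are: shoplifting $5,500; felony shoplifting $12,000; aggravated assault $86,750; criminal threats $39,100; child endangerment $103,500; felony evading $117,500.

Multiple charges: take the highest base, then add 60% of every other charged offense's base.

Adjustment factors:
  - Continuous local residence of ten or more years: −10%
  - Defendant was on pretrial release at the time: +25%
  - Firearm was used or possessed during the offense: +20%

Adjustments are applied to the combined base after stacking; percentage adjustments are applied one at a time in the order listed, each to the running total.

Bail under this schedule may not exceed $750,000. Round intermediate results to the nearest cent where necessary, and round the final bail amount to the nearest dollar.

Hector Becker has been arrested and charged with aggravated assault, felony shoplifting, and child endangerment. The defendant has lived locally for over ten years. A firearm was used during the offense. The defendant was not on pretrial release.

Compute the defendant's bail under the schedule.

Base amounts from the schedule: aggravated assault $86,750; felony shoplifting $12,000; child endangerment $103,500.
Stacking rule: highest base plus 60% of each additional charge. Highest is child endangerment at $103,500. Additional: $86,750 × 60% = $52,050; $12,000 × 60% = $7,200. Combined base = $103,500 + $59,250 = $162,750.
Continuous local residence of ten or more years (−10%): $162,750 × 0.9 = $146,475.
Firearm was used or possessed during the offense (+20%): $146,475 × 1.2 = $175,770.
$175,770 is within the $750,000 maximum.

$175,770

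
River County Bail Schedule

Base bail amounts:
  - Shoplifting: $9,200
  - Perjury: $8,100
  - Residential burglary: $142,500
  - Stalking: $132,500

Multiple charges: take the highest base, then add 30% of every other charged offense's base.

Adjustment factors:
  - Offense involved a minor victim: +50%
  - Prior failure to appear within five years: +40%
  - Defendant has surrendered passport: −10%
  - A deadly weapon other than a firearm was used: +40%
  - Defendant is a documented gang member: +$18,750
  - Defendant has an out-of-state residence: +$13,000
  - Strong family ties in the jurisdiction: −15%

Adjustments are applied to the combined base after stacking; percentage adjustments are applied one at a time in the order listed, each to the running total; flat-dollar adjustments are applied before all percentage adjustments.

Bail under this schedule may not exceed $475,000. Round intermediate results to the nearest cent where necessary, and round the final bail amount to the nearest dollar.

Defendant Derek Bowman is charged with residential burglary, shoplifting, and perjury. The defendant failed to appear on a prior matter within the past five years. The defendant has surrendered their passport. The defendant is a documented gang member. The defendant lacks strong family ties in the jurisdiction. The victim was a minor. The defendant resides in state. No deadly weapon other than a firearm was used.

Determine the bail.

Base amounts from the schedule: residential burglary $142,500; shoplifting $9,200; perjury $8,100.
Stacking rule: highest base plus 30% of each additional charge. Highest is residential burglary at $142,500. Additional: $9,200 × 30% = $2,760; $8,100 × 30% = $2,430. Combined base = $142,500 + $5,190 = $147,690.
Defendant is a documented gang member (+$18,750 flat): $147,690 + $18,750 = $166,440.
Offense involved a minor victim (+50%): $166,440 × 1.5 = $249,660.
Prior failure to appear within five years (+40%): $249,660 × 1.4 = $349,524.
Defendant has surrendered passport (−10%): $349,524 × 0.9 = $314,571.60.
$314,571.60 is within the $475,000 maximum.
Rounded to the nearest dollar: $314,572.

$314,572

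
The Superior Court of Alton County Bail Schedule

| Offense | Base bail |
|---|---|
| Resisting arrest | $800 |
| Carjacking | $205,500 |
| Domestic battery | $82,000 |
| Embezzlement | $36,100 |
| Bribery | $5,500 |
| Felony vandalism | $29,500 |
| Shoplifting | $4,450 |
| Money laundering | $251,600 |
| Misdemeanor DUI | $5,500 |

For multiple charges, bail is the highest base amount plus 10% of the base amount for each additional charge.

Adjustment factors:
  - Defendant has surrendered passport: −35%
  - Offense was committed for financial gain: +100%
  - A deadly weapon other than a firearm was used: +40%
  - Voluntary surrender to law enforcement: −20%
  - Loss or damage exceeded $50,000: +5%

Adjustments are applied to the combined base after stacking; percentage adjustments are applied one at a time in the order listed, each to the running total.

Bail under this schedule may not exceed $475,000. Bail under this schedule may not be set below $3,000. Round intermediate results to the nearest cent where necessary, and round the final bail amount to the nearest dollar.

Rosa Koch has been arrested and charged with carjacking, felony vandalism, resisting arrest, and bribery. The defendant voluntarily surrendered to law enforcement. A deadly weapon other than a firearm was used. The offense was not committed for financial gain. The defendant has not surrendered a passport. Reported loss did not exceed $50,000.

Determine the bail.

$234,170

Base amounts from the schedule: carjacking $205,500; felony vandalism $29,500; resisting arrest $800; bribery $5,500.
Stacking rule: highest base plus 10% of each additional charge. Highest is carjacking at $205,500. Additional: $29,500 × 10% = $2,950; $800 × 10% = $80; $5,500 × 10% = $550. Combined base = $205,500 + $3,580 = $209,080.
A deadly weapon other than a firearm was used (+40%): $209,080 × 1.4 = $292,712.
Voluntary surrender to law enforcement (−20%): $292,712 × 0.8 = $234,169.60.
$234,169.60 is within the $475,000 maximum.
$234,169.60 is at or above the $3,000 minimum.
Rounded to the nearest dollar: $234,170.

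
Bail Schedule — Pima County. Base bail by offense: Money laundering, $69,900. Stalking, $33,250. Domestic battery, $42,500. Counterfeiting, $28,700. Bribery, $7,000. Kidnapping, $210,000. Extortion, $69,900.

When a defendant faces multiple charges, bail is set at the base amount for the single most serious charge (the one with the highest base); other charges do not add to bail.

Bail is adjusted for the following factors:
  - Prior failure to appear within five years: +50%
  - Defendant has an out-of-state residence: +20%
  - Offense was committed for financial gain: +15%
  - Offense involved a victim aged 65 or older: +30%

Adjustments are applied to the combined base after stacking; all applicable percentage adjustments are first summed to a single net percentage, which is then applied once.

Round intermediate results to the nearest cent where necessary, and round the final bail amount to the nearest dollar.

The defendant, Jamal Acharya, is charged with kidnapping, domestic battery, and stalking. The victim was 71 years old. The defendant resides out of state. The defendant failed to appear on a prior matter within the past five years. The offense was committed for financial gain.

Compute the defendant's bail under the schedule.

$451,500

Base amounts from the schedule: kidnapping $210,000; domestic battery $42,500; stalking $33,250.
Stacking rule: use the highest base only. Highest is kidnapping at $210,000. Combined base = $210,000.
Net percentage adjustment: +50% +20% +15% +30% = +115%. $210,000 × 2.15 = $451,500.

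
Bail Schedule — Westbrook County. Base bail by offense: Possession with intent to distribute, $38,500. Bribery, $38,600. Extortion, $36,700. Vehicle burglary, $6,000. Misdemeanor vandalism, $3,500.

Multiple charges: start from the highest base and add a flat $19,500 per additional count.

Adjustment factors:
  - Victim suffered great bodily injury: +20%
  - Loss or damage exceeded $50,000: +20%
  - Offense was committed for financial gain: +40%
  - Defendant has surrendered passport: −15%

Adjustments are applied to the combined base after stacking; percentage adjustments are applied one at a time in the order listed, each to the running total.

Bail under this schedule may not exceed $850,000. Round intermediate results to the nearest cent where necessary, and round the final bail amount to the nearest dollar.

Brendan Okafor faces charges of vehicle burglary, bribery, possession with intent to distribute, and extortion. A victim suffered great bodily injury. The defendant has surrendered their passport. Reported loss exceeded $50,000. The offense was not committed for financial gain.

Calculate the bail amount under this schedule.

Base amounts from the schedule: vehicle burglary $6,000; bribery $38,600; possession with intent to distribute $38,500; extortion $36,700.
Stacking rule: highest base plus $19,500 per additional charge. Highest is bribery at $38,600; 3 additional charges → +$58,500. Combined base = $97,100.
Victim suffered great bodily injury (+20%): $97,100 × 1.2 = $116,520.
Loss or damage exceeded $50,000 (+20%): $116,520 × 1.2 = $139,824.
Defendant has surrendered passport (−15%): $139,824 × 0.85 = $118,850.40.
$118,850.40 is within the $850,000 maximum.
Rounded to the nearest dollar: $118,850.

$118,850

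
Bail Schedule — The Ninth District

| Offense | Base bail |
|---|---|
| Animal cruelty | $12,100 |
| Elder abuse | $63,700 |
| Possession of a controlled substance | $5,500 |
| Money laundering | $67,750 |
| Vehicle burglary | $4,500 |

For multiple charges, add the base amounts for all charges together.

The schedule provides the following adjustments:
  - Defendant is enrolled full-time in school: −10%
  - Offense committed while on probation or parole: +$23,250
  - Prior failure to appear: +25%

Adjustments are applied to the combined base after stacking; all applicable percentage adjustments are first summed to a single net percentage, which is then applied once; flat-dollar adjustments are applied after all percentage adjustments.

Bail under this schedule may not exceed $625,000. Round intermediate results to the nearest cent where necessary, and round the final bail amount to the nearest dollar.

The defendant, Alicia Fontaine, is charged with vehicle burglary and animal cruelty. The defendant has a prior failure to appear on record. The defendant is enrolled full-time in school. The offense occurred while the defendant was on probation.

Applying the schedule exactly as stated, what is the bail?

Base amounts from the schedule: vehicle burglary $4,500; animal cruelty $12,100.
Stacking rule: sum of all bases. $4,500 + $12,100 = $16,600.
Net percentage adjustment: −10% +25% = +15%. $16,600 × 1.15 = $19,090.
Offense committed while on probation or parole (+$23,250 flat): $19,090 + $23,250 = $42,340.
$42,340 is within the $625,000 maximum.

$42,340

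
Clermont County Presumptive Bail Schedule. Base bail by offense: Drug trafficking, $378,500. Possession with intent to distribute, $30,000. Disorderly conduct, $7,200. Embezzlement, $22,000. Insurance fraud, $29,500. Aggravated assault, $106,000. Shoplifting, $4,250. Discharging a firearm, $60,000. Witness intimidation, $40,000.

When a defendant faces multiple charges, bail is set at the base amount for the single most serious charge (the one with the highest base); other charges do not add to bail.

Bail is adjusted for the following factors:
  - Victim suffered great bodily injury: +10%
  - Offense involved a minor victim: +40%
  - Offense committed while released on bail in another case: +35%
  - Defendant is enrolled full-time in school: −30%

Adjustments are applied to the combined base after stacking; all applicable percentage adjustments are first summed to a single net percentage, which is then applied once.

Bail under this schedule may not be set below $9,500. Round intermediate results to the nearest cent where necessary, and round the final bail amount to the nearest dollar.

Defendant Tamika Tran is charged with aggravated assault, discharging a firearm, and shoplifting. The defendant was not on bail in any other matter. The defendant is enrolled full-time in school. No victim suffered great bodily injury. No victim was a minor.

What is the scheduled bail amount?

Base amounts from the schedule: aggravated assault $106,000; discharging a firearm $60,000; shoplifting $4,250.
Stacking rule: use the highest base only. Highest is aggravated assault at $106,000. Combined base = $106,000.
Defendant is enrolled full-time in school (−30%): $106,000 × 0.7 = $74,200.
$74,200 is at or above the $9,500 minimum.

$74,200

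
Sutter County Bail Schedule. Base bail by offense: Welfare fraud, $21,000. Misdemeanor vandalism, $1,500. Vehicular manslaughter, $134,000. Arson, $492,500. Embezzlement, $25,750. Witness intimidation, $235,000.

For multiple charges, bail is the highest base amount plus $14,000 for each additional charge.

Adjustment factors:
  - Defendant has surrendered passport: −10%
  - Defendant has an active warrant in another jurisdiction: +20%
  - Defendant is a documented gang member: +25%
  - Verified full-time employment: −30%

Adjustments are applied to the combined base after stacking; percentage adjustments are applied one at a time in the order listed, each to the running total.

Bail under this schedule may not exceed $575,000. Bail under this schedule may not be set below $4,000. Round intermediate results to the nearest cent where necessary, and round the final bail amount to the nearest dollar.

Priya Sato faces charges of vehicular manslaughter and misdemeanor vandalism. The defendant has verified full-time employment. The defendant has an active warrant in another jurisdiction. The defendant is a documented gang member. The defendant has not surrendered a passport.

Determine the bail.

$155,400

Base amounts from the schedule: vehicular manslaughter $134,000; misdemeanor vandalism $1,500.
Stacking rule: highest base plus $14,000 per additional charge. Highest is vehicular manslaughter at $134,000; 1 additional charge → +$14,000. Combined base = $148,000.
Defendant has an active warrant in another jurisdiction (+20%): $148,000 × 1.2 = $177,600.
Defendant is a documented gang member (+25%): $177,600 × 1.25 = $222,000.
Verified full-time employment (−30%): $222,000 × 0.7 = $155,400.
$155,400 is within the $575,000 maximum.
$155,400 is at or above the $4,000 minimum.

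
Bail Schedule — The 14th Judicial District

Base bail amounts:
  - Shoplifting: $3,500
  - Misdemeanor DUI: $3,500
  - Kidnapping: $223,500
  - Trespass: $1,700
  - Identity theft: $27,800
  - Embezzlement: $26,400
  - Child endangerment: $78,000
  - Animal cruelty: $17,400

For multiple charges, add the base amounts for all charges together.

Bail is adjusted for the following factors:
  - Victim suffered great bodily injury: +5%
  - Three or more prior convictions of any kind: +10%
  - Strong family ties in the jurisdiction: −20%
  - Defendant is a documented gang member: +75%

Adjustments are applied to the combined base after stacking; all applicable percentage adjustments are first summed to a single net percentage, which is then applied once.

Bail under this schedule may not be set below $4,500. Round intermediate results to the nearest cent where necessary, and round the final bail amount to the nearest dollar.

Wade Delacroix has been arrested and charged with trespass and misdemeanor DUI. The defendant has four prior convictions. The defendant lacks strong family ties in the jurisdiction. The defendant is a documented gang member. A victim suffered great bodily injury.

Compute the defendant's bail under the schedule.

$9,880

Base amounts from the schedule: trespass $1,700; misdemeanor DUI $3,500.
Stacking rule: sum of all bases. $1,700 + $3,500 = $5,200.
Net percentage adjustment: +5% +10% +75% = +90%. $5,200 × 1.9 = $9,880.
$9,880 is at or above the $4,500 minimum.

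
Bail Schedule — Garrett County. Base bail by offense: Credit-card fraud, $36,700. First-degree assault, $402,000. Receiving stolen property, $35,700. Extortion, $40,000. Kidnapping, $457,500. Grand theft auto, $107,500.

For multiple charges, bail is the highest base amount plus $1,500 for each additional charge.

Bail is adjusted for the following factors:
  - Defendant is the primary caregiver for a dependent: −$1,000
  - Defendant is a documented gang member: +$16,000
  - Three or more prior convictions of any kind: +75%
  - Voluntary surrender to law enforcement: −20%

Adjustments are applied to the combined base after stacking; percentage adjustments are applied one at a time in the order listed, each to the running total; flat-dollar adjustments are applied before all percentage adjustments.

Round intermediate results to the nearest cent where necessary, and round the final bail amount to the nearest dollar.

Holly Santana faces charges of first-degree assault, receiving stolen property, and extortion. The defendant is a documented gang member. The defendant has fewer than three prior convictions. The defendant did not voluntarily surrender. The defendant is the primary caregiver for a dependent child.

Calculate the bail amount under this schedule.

$420,000

Base amounts from the schedule: first-degree assault $402,000; receiving stolen property $35,700; extortion $40,000.
Stacking rule: highest base plus $1,500 per additional charge. Highest is first-degree assault at $402,000; 2 additional charges → +$3,000. Combined base = $405,000.
Defendant is the primary caregiver for a dependent (−$1,000 flat): $405,000 − $1,000 = $404,000.
Defendant is a documented gang member (+$16,000 flat): $404,000 + $16,000 = $420,000.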